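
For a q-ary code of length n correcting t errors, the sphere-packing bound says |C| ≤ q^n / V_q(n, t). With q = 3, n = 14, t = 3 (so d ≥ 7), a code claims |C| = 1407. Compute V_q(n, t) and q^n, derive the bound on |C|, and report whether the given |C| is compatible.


V_q(n, t) = 3305, q^n = 4782969, Hamming bound = 1447, |C| = 1407 ≤ bound (satisfied).

Step 1: Compute V_q(n, t) = Σ_{j=0}^3 C(n, j) (q−1)^j.
  j = 0: C(14,0)·(2)^0 = 1·1 = 1.
  j = 1: C(14,1)·(2)^1 = 14·2 = 28.
  j = 2: C(14,2)·(2)^2 = 91·4 = 364.
  j = 3: C(14,3)·(2)^3 = 364·8 = 2912.
  V_q(n, t) = 1 + 28 + 364 + 2912 = 3305.
Step 2: q^n = 3^14 = 4782969.
Step 3: Hamming bound ⌊q^n / V_q(n,t)⌋ = ⌊4782969/3305⌋ = 1447.
Step 4: Compare |C| = 1407 to 1447: satisfied.
The claimed |C| lies below the Hamming bound.


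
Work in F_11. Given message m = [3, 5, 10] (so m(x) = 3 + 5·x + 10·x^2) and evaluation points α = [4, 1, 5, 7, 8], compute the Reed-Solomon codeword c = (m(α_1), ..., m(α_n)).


c = [7, 7, 3, 0, 1]

Message polynomial: m(x) = 3 + 5·x + 10·x^2 (mod 11).
For each evaluation point α_i, compute m(α_i) mod 11:
  α_1 = 4: Horner steps 10 → 1 → 7, so m(4) = 7.
  α_2 = 1: Horner steps 10 → 4 → 7, so m(1) = 7.
  α_3 = 5: Horner steps 10 → 0 → 3, so m(5) = 3.
  α_4 = 7: Horner steps 10 → 9 → 0, so m(7) = 0.
  α_5 = 8: Horner steps 10 → 8 → 1, so m(8) = 1.
Codeword c = [7, 7, 3, 0, 1] ∈ F_11^5.


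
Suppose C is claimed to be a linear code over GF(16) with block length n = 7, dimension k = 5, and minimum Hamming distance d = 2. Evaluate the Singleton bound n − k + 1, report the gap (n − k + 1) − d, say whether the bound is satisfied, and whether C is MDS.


Singleton RHS = n − k + 1 = 3, slack = 1, bound satisfied, not MDS.

Singleton bound: d ≤ n − k + 1.
Here n = 7, k = 5, so n − k + 1 = 3.
Given d = 2, check d ≤ 3: YES.
Slack = (n − k + 1) − d = 1.
The code is NOT MDS (slack = 1 > 0).
Description: the claimed parameters are [7, 5, 2]_16; such a code would be non-MDS.


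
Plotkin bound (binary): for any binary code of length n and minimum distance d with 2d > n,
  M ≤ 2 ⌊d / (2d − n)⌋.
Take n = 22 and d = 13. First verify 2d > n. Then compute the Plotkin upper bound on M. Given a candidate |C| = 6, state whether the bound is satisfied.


Plotkin bound M ≤ 6; given |C| = 6 ≤ bound (satisfied).

Check applicability: 2d = 26, n = 22.
2d − n = 4 > 0, so Plotkin applies.
Compute d/(2d−n) = 13/4 ≈ 3.2500.
⌊d/(2d−n)⌋ = 3.
Plotkin bound: M ≤ 2·3 = 6.
Given |C| = 6, check: satisfied.
This |C| is at the Plotkin bound.


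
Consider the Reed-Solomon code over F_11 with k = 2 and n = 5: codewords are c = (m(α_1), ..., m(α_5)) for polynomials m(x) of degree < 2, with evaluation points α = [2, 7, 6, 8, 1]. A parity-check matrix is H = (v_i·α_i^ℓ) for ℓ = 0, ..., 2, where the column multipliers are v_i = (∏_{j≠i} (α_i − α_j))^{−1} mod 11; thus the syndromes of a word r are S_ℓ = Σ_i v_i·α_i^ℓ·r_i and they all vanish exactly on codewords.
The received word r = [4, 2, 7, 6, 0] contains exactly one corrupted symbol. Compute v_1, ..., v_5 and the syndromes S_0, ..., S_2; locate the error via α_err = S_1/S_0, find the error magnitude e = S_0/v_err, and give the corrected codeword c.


S = (6, 3, 7), error at position 3, error magnitude e = 9, c = [4, 2, 9, 6, 0].

Step 1: column multipliers v_i = (∏_{j≠i}(α_i − α_j))^{−1} mod 11.
  i = 1 (α = 2): (2−7)(2−6)(2−8)(2−1) = (−5)·(−4)·(−6)·1 = −120 ≡ 1, so v_1 = 1^{−1} = 1 (mod 11).
  i = 2 (α = 7): (7−2)(7−6)(7−8)(7−1) = 5·1·(−1)·6 = −30 ≡ 3, so v_2 = 3^{−1} = 4 (mod 11).
  i = 3 (α = 6): (6−2)(6−7)(6−8)(6−1) = 4·(−1)·(−2)·5 = 40 ≡ 7, so v_3 = 7^{−1} = 8 (mod 11).
  i = 4 (α = 8): (8−2)(8−7)(8−6)(8−1) = 6·1·2·7 = 84 ≡ 7, so v_4 = 7^{−1} = 8 (mod 11).
  i = 5 (α = 1): (1−2)(1−7)(1−6)(1−8) = (−1)·(−6)·(−5)·(−7) = 210 ≡ 1, so v_5 = 1^{−1} = 1 (mod 11).
  v = [1, 4, 8, 8, 1].
Step 2: syndromes of r = [4, 2, 7, 6, 0] (all sums mod 11).
  S_0 = Σ v_i r_i = 1·4 + 4·2 + 8·7 + 8·6 + 1·0 = 116 ≡ 6.
  S_1 = Σ v_i α_i r_i = 1·2·4 + 4·7·2 + 8·6·7 + 8·8·6 + 1·1·0 = 784 ≡ 3.
  α_i^2 mod 11 = [4, 5, 3, 9, 1].
  S_2 = Σ v_i α_i^2 r_i = 1·4·4 + 4·5·2 + 8·3·7 + 8·9·6 + 1·1·0 = 656 ≡ 7.
  S = (6, 3, 7) ≠ 0, so r is not a codeword (an error is present).
Step 3: locate the error. For a single error e at position i, S_ℓ = v_i·e·α_i^ℓ, so α_err = S_1/S_0.
  S_0^{−1} = 6^{−1} = 2 (mod 11), so α_err = 3·2 = 6 ≡ 6 = α_3. Error position i = 3.
  Consistency check: S_2/S_1 = 7·4 = 28 ≡ 6 = α_err ✓ (single-error assumption holds).
Step 4: error magnitude e = S_0/v_3 = S_0·∏_{j≠3}(α_3 − α_j) = 6·7 = 42 ≡ 9 (mod 11).
Step 5: correct position 3: c_3 = r_3 − e = 7 − 9 ≡ 9 (mod 11). Hence c = [4, 2, 9, 6, 0].
  Check: interpolating c through the α_i gives m(x) = 7 + 4·x (degree < 2) with m(α_i) = c_i for every i, so c is indeed a codeword.


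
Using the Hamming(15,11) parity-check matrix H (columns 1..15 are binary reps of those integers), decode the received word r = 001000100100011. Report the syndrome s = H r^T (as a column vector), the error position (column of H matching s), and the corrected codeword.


s = (1, 1, 1, 1)^T, error position = 15, corrected codeword c = 001000100100010

Compute s = H r^T mod 2 one row at a time:
  s_1 = 0 + 0 + 1 + 0 + 0 + 0 + 1 + 1 = 3 ≡ 1 (mod 2).
  s_2 = 0 + 0 + 0 + 1 + 0 + 0 + 1 + 1 = 3 ≡ 1 (mod 2).
  s_3 = 0 + 1 + 0 + 1 + 1 + 0 + 1 + 1 = 5 ≡ 1 (mod 2).
  s_4 = 0 + 1 + 0 + 1 + 0 + 0 + 0 + 1 = 3 ≡ 1 (mod 2).
s = (1, 1, 1, 1)^T — this equals column 15 of H (binary 1111), so error is at position 15.
Correct: flip bit 15 of r = 001000100100011 to get c = 001000100100010.


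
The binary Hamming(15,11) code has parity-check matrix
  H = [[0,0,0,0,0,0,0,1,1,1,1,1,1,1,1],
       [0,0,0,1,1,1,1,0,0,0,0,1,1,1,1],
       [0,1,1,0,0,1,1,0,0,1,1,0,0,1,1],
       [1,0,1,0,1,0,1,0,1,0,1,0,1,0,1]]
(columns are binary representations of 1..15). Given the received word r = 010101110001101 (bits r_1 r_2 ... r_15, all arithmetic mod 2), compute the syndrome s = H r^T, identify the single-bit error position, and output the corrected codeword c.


s = (0, 0, 0, 1)^T, error position = 1, corrected codeword c = 110101110001101

Compute s = H r^T mod 2 one row at a time:
  s_1 = 1 + 0 + 0 + 0 + 1 + 1 + 0 + 1 = 4 ≡ 0 (mod 2).
  s_2 = 1 + 0 + 1 + 1 + 1 + 1 + 0 + 1 = 6 ≡ 0 (mod 2).
  s_3 = 1 + 0 + 1 + 1 + 0 + 0 + 0 + 1 = 4 ≡ 0 (mod 2).
  s_4 = 0 + 0 + 0 + 1 + 0 + 0 + 1 + 1 = 3 ≡ 1 (mod 2).
s = (0, 0, 0, 1)^T — this equals column 1 of H (binary 0001), so error is at position 1.
Correct: flip bit 1 of r = 010101110001101 to get c = 110101110001101.


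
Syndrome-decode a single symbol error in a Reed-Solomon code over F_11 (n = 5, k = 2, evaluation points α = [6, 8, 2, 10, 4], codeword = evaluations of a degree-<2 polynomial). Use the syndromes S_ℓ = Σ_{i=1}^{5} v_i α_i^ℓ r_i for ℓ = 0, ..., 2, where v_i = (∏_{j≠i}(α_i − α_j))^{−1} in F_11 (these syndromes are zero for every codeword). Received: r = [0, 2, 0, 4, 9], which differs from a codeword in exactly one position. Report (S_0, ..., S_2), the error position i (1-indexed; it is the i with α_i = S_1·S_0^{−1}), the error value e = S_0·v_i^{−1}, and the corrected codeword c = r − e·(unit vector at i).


S = (7, 3, 6), error at position 3, error magnitude e = 4, c = [0, 2, 7, 4, 9].

Step 1: column multipliers v_i = (∏_{j≠i}(α_i − α_j))^{−1} mod 11.
  i = 1 (α = 6): (6−8)(6−2)(6−10)(6−4) = (−2)·4·(−4)·2 = 64 ≡ 9, so v_1 = 9^{−1} = 5 (mod 11).
  i = 2 (α = 8): (8−6)(8−2)(8−10)(8−4) = 2·6·(−2)·4 = −96 ≡ 3, so v_2 = 3^{−1} = 4 (mod 11).
  i = 3 (α = 2): (2−6)(2−8)(2−10)(2−4) = (−4)·(−6)·(−8)·(−2) = 384 ≡ 10, so v_3 = 10^{−1} = 10 (mod 11).
  i = 4 (α = 10): (10−6)(10−8)(10−2)(10−4) = 4·2·8·6 = 384 ≡ 10, so v_4 = 10^{−1} = 10 (mod 11).
  i = 5 (α = 4): (4−6)(4−8)(4−2)(4−10) = (−2)·(−4)·2·(−6) = −96 ≡ 3, so v_5 = 3^{−1} = 4 (mod 11).
  v = [5, 4, 10, 10, 4].
Step 2: syndromes of r = [0, 2, 0, 4, 9] (all sums mod 11).
  S_0 = Σ v_i r_i = 5·0 + 4·2 + 10·0 + 10·4 + 4·9 = 84 ≡ 7.
  S_1 = Σ v_i α_i r_i = 5·6·0 + 4·8·2 + 10·2·0 + 10·10·4 + 4·4·9 = 608 ≡ 3.
  α_i^2 mod 11 = [3, 9, 4, 1, 5].
  S_2 = Σ v_i α_i^2 r_i = 5·3·0 + 4·9·2 + 10·4·0 + 10·1·4 + 4·5·9 = 292 ≡ 6.
  S = (7, 3, 6) ≠ 0, so r is not a codeword (an error is present).
Step 3: locate the error. For a single error e at position i, S_ℓ = v_i·e·α_i^ℓ, so α_err = S_1/S_0.
  S_0^{−1} = 7^{−1} = 8 (mod 11), so α_err = 3·8 = 24 ≡ 2 = α_3. Error position i = 3.
  Consistency check: S_2/S_1 = 6·4 = 24 ≡ 2 = α_err ✓ (single-error assumption holds).
Step 4: error magnitude e = S_0/v_3 = S_0·∏_{j≠3}(α_3 − α_j) = 7·10 = 70 ≡ 4 (mod 11).
Step 5: correct position 3: c_3 = r_3 − e = 0 − 4 ≡ 7 (mod 11). Hence c = [0, 2, 7, 4, 9].
  Check: interpolating c through the α_i gives m(x) = 5 + 1·x (degree < 2) with m(α_i) = c_i for every i, so c is indeed a codeword.


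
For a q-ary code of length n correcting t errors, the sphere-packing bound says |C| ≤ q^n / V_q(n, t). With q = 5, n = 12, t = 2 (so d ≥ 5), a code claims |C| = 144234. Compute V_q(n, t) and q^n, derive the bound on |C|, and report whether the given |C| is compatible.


V_q(n, t) = 1105, q^n = 244140625, Hamming bound = 220941, |C| = 144234 ≤ bound (satisfied).

Step 1: Compute V_q(n, t) = Σ_{j=0}^2 C(n, j) (q−1)^j.
  j = 0: C(12,0)·(4)^0 = 1·1 = 1.
  j = 1: C(12,1)·(4)^1 = 12·4 = 48.
  j = 2: C(12,2)·(4)^2 = 66·16 = 1056.
  V_q(n, t) = 1 + 48 + 1056 = 1105.
Step 2: q^n = 5^12 = 244140625.
Step 3: Hamming bound ⌊q^n / V_q(n,t)⌋ = ⌊244140625/1105⌋ = 220941.
Step 4: Compare |C| = 144234 to 220941: satisfied.
The claimed |C| lies below the Hamming bound.


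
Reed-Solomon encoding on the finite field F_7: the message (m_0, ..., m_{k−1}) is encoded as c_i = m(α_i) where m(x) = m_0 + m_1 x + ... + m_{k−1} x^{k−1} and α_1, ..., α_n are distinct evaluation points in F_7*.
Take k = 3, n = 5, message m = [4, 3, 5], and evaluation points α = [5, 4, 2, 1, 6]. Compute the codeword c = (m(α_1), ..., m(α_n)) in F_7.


c = [4, 5, 2, 5, 6]

Message polynomial: m(x) = 4 + 3·x + 5·x^2 (mod 7).
For each evaluation point α_i, compute m(α_i) mod 7:
  α_1 = 5: Horner steps 5 → 0 → 4, so m(5) = 4.
  α_2 = 4: Horner steps 5 → 2 → 5, so m(4) = 5.
  α_3 = 2: Horner steps 5 → 6 → 2, so m(2) = 2.
  α_4 = 1: Horner steps 5 → 1 → 5, so m(1) = 5.
  α_5 = 6: Horner steps 5 → 5 → 6, so m(6) = 6.
Codeword c = [4, 5, 2, 5, 6] ∈ F_7^5.


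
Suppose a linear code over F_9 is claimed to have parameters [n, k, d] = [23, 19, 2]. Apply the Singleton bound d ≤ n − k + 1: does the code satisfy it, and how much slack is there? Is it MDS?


Singleton RHS = n − k + 1 = 5, slack = 3, bound satisfied, not MDS.

Singleton bound: d ≤ n − k + 1.
Here n = 23, k = 19, so n − k + 1 = 5.
Given d = 2, check d ≤ 5: YES.
Slack = (n − k + 1) − d = 3.
The code is NOT MDS (slack = 3 > 0).
Description: the claimed parameters are [23, 19, 2]_9; such a code would be non-MDS.


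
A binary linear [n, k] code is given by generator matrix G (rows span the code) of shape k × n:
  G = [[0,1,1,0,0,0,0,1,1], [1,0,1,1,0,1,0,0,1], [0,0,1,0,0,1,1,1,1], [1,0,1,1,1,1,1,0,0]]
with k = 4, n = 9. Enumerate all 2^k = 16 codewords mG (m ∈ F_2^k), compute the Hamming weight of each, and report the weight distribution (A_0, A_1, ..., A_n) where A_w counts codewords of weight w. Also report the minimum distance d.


Weight distribution: A_0 = 1, A_3 = 2, A_4 = 4, A_5 = 6, A_6 = 2, A_8 = 1. Minimum distance d = 3.

Enumerate all 2^4 = 16 messages m ∈ F_2^4.
For each, compute codeword c = mG in F_2^9, then tally its weight.
  m = 0000 → c = 000000000, weight = 0.
  m = 1000 → c = 011000011, weight = 4.
  m = 0100 → c = 101101001, weight = 5.
  m = 1100 → c = 110101010, weight = 5.
  m = 0010 → c = 001001111, weight = 5.
  m = 1010 → c = 010001100, weight = 3.
  m = 0110 → c = 100100110, weight = 4.
  m = 1110 → c = 111100101, weight = 6.
  m = 0001 → c = 101111100, weight = 6.
  m = 1001 → c = 110111111, weight = 8.
  m = 0101 → c = 000010101, weight = 3.
  m = 1101 → c = 011010110, weight = 5.
  m = 0011 → c = 100110011, weight = 5.
  m = 1011 → c = 111110000, weight = 5.
  m = 0111 → c = 001011010, weight = 4.
  m = 1111 → c = 010011001, weight = 4.
Tally weights:
  weight 0: 1 codewords.
  weight 3: 2 codewords.
  weight 4: 4 codewords.
  weight 5: 6 codewords.
  weight 6: 2 codewords.
  weight 8: 1 codewords.
Minimum distance d = smallest w > 0 with A_w > 0 = 3.
Sanity: Σ A_w = 16 = 2^4 = 16 ✓.


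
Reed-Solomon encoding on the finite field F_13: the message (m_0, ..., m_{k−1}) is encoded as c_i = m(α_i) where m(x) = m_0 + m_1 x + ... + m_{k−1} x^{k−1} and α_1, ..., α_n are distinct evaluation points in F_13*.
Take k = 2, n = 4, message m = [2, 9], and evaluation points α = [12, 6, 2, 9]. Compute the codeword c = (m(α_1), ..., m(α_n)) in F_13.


c = [6, 4, 7, 5]

Message polynomial: m(x) = 2 + 9·x (mod 13).
For each evaluation point α_i, compute m(α_i) mod 13:
  α_1 = 12: Horner steps 9 → 6, so m(12) = 6.
  α_2 = 6: Horner steps 9 → 4, so m(6) = 4.
  α_3 = 2: Horner steps 9 → 7, so m(2) = 7.
  α_4 = 9: Horner steps 9 → 5, so m(9) = 5.
Codeword c = [6, 4, 7, 5] ∈ F_13^4.


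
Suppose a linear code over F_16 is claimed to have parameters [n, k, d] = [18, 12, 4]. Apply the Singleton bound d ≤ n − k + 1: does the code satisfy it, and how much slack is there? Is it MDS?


Singleton RHS = n − k + 1 = 7, slack = 3, bound satisfied, not MDS.

Singleton bound: d ≤ n − k + 1.
Here n = 18, k = 12, so n − k + 1 = 7.
Given d = 4, check d ≤ 7: YES.
Slack = (n − k + 1) − d = 3.
The code is NOT MDS (slack = 3 > 0).
Description: the claimed parameters are [18, 12, 4]_16; such a code would be non-MDS.


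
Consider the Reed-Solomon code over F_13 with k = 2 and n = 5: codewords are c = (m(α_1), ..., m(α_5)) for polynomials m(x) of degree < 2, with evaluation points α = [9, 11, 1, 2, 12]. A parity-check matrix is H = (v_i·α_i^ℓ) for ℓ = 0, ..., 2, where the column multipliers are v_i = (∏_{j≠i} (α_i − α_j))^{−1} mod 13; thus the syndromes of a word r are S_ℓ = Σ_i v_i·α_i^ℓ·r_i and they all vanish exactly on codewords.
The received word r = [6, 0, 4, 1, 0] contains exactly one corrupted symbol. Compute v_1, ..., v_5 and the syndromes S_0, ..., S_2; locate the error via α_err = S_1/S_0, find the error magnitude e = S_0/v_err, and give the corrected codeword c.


S = (11, 2, 11), error at position 5, error magnitude e = 3, c = [6, 0, 4, 1, 10].

Step 1: column multipliers v_i = (∏_{j≠i}(α_i − α_j))^{−1} mod 13.
  i = 1 (α = 9): (9−11)(9−1)(9−2)(9−12) = (−2)·8·7·(−3) = 336 ≡ 11, so v_1 = 11^{−1} = 6 (mod 13).
  i = 2 (α = 11): (11−9)(11−1)(11−2)(11−12) = 2·10·9·(−1) = −180 ≡ 2, so v_2 = 2^{−1} = 7 (mod 13).
  i = 3 (α = 1): (1−9)(1−11)(1−2)(1−12) = (−8)·(−10)·(−1)·(−11) = 880 ≡ 9, so v_3 = 9^{−1} = 3 (mod 13).
  i = 4 (α = 2): (2−9)(2−11)(2−1)(2−12) = (−7)·(−9)·1·(−10) = −630 ≡ 7, so v_4 = 7^{−1} = 2 (mod 13).
  i = 5 (α = 12): (12−9)(12−11)(12−1)(12−2) = 3·1·11·10 = 330 ≡ 5, so v_5 = 5^{−1} = 8 (mod 13).
  v = [6, 7, 3, 2, 8].
Step 2: syndromes of r = [6, 0, 4, 1, 0] (all sums mod 13).
  S_0 = Σ v_i r_i = 6·6 + 7·0 + 3·4 + 2·1 + 8·0 = 50 ≡ 11.
  S_1 = Σ v_i α_i r_i = 6·9·6 + 7·11·0 + 3·1·4 + 2·2·1 + 8·12·0 = 340 ≡ 2.
  α_i^2 mod 13 = [3, 4, 1, 4, 1].
  S_2 = Σ v_i α_i^2 r_i = 6·3·6 + 7·4·0 + 3·1·4 + 2·4·1 + 8·1·0 = 128 ≡ 11.
  S = (11, 2, 11) ≠ 0, so r is not a codeword (an error is present).
Step 3: locate the error. For a single error e at position i, S_ℓ = v_i·e·α_i^ℓ, so α_err = S_1/S_0.
  S_0^{−1} = 11^{−1} = 6 (mod 13), so α_err = 2·6 = 12 ≡ 12 = α_5. Error position i = 5.
  Consistency check: S_2/S_1 = 11·7 = 77 ≡ 12 = α_err ✓ (single-error assumption holds).
Step 4: error magnitude e = S_0/v_5 = S_0·∏_{j≠5}(α_5 − α_j) = 11·5 = 55 ≡ 3 (mod 13).
Step 5: correct position 5: c_5 = r_5 − e = 0 − 3 ≡ 10 (mod 13). Hence c = [6, 0, 4, 1, 10].
  Check: interpolating c through the α_i gives m(x) = 7 + 10·x (degree < 2) with m(α_i) = c_i for every i, so c is indeed a codeword.


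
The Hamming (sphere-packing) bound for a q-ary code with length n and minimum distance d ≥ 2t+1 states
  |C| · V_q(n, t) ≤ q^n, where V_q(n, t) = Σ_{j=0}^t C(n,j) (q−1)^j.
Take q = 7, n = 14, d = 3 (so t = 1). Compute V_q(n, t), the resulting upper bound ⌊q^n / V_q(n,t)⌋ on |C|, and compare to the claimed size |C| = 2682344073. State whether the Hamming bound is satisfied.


V_q(n, t) = 85, q^n = 678223072849, Hamming bound = 7979094974, |C| = 2682344073 ≤ bound (satisfied).

Step 1: Compute V_q(n, t) = Σ_{j=0}^1 C(n, j) (q−1)^j.
  j = 0: C(14,0)·(6)^0 = 1·1 = 1.
  j = 1: C(14,1)·(6)^1 = 14·6 = 84.
  V_q(n, t) = 1 + 84 = 85.
Step 2: q^n = 7^14 = 678223072849.
Step 3: Hamming bound ⌊q^n / V_q(n,t)⌋ = ⌊678223072849/85⌋ = 7979094974.
Step 4: Compare |C| = 2682344073 to 7979094974: satisfied.
The claimed |C| lies below the Hamming bound.


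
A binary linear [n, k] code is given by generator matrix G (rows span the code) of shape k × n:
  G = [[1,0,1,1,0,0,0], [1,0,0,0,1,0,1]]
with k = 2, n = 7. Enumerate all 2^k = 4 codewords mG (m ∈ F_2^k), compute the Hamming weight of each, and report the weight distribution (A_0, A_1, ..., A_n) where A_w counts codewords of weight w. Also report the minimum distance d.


Weight distribution: A_0 = 1, A_3 = 2, A_4 = 1. Minimum distance d = 3.

Enumerate all 2^2 = 4 messages m ∈ F_2^2.
For each, compute codeword c = mG in F_2^7, then tally its weight.
  m = 00 → c = 0000000, weight = 0.
  m = 10 → c = 1011000, weight = 3.
  m = 01 → c = 1000101, weight = 3.
  m = 11 → c = 0011101, weight = 4.
Tally weights:
  weight 0: 1 codewords.
  weight 3: 2 codewords.
  weight 4: 1 codewords.
Minimum distance d = smallest w > 0 with A_w > 0 = 3.
Sanity: Σ A_w = 4 = 2^2 = 4 ✓.


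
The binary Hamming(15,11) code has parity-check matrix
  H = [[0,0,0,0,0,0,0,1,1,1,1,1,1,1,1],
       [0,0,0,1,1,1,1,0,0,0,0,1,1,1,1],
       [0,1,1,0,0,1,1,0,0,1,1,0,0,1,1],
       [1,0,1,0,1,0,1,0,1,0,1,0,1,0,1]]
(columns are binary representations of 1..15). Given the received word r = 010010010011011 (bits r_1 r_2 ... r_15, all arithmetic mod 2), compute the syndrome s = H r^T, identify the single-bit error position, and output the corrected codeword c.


s = (1, 0, 0, 1)^T, error position = 9, corrected codeword c = 010010011011011

Compute s = H r^T mod 2 one row at a time:
  s_1 = 1 + 0 + 0 + 1 + 1 + 0 + 1 + 1 = 5 ≡ 1 (mod 2).
  s_2 = 0 + 1 + 0 + 0 + 1 + 0 + 1 + 1 = 4 ≡ 0 (mod 2).
  s_3 = 1 + 0 + 0 + 0 + 0 + 1 + 1 + 1 = 4 ≡ 0 (mod 2).
  s_4 = 0 + 0 + 1 + 0 + 0 + 1 + 0 + 1 = 3 ≡ 1 (mod 2).
s = (1, 0, 0, 1)^T — this equals column 9 of H (binary 1001), so error is at position 9.
Correct: flip bit 9 of r = 010010010011011 to get c = 010010011011011.


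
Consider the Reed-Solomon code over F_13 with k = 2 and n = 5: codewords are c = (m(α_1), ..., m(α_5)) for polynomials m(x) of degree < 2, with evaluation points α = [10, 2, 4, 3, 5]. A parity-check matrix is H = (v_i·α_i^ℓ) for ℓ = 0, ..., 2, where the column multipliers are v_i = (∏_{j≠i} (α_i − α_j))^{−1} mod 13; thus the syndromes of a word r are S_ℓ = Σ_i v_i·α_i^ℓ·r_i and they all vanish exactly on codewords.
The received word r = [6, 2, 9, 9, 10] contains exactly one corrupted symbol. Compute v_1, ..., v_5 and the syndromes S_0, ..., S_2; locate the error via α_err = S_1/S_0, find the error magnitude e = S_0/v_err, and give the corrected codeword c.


S = (7, 2, 8), error at position 3, error magnitude e = 6, c = [6, 2, 3, 9, 10].

Step 1: column multipliers v_i = (∏_{j≠i}(α_i − α_j))^{−1} mod 13.
  i = 1 (α = 10): (10−2)(10−4)(10−3)(10−5) = 8·6·7·5 = 1680 ≡ 3, so v_1 = 3^{−1} = 9 (mod 13).
  i = 2 (α = 2): (2−10)(2−4)(2−3)(2−5) = (−8)·(−2)·(−1)·(−3) = 48 ≡ 9, so v_2 = 9^{−1} = 3 (mod 13).
  i = 3 (α = 4): (4−10)(4−2)(4−3)(4−5) = (−6)·2·1·(−1) = 12 ≡ 12, so v_3 = 12^{−1} = 12 (mod 13).
  i = 4 (α = 3): (3−10)(3−2)(3−4)(3−5) = (−7)·1·(−1)·(−2) = −14 ≡ 12, so v_4 = 12^{−1} = 12 (mod 13).
  i = 5 (α = 5): (5−10)(5−2)(5−4)(5−3) = (−5)·3·1·2 = −30 ≡ 9, so v_5 = 9^{−1} = 3 (mod 13).
  v = [9, 3, 12, 12, 3].
Step 2: syndromes of r = [6, 2, 9, 9, 10] (all sums mod 13).
  S_0 = Σ v_i r_i = 9·6 + 3·2 + 12·9 + 12·9 + 3·10 = 306 ≡ 7.
  S_1 = Σ v_i α_i r_i = 9·10·6 + 3·2·2 + 12·4·9 + 12·3·9 + 3·5·10 = 1458 ≡ 2.
  α_i^2 mod 13 = [9, 4, 3, 9, 12].
  S_2 = Σ v_i α_i^2 r_i = 9·9·6 + 3·4·2 + 12·3·9 + 12·9·9 + 3·12·10 = 2166 ≡ 8.
  S = (7, 2, 8) ≠ 0, so r is not a codeword (an error is present).
Step 3: locate the error. For a single error e at position i, S_ℓ = v_i·e·α_i^ℓ, so α_err = S_1/S_0.
  S_0^{−1} = 7^{−1} = 2 (mod 13), so α_err = 2·2 = 4 ≡ 4 = α_3. Error position i = 3.
  Consistency check: S_2/S_1 = 8·7 = 56 ≡ 4 = α_err ✓ (single-error assumption holds).
Step 4: error magnitude e = S_0/v_3 = S_0·∏_{j≠3}(α_3 − α_j) = 7·12 = 84 ≡ 6 (mod 13).
Step 5: correct position 3: c_3 = r_3 − e = 9 − 6 ≡ 3 (mod 13). Hence c = [6, 2, 3, 9, 10].
  Check: interpolating c through the α_i gives m(x) = 1 + 7·x (degree < 2) with m(α_i) = c_i for every i, so c is indeed a codeword.


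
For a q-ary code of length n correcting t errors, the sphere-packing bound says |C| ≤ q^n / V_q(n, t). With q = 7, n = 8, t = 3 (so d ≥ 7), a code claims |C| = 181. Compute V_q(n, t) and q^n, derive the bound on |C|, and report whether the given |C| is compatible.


V_q(n, t) = 13153, q^n = 5764801, Hamming bound = 438, |C| = 181 ≤ bound (satisfied).

Step 1: Compute V_q(n, t) = Σ_{j=0}^3 C(n, j) (q−1)^j.
  j = 0: C(8,0)·(6)^0 = 1·1 = 1.
  j = 1: C(8,1)·(6)^1 = 8·6 = 48.
  j = 2: C(8,2)·(6)^2 = 28·36 = 1008.
  j = 3: C(8,3)·(6)^3 = 56·216 = 12096.
  V_q(n, t) = 1 + 48 + 1008 + 12096 = 13153.
Step 2: q^n = 7^8 = 5764801.
Step 3: Hamming bound ⌊q^n / V_q(n,t)⌋ = ⌊5764801/13153⌋ = 438.
Step 4: Compare |C| = 181 to 438: satisfied.
The claimed |C| lies below the Hamming bound.


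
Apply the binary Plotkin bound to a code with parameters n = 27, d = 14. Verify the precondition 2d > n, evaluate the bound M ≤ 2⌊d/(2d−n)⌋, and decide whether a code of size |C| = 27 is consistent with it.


Plotkin bound M ≤ 28; given |C| = 27 ≤ bound (satisfied).

Check applicability: 2d = 28, n = 27.
2d − n = 1 > 0, so Plotkin applies.
Compute d/(2d−n) = 14/1 ≈ 14.0000.
⌊d/(2d−n)⌋ = 14.
Plotkin bound: M ≤ 2·14 = 28.
Given |C| = 27, check: satisfied.
This |C| is below the Plotkin bound.


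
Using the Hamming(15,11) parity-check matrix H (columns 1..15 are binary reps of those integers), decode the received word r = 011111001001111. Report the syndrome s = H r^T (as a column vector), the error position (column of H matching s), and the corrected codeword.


s = (1, 1, 1, 1)^T, error position = 15, corrected codeword c = 011111001001110

Compute s = H r^T mod 2 one row at a time:
  s_1 = 0 + 1 + 0 + 0 + 1 + 1 + 1 + 1 = 5 ≡ 1 (mod 2).
  s_2 = 1 + 1 + 1 + 0 + 1 + 1 + 1 + 1 = 7 ≡ 1 (mod 2).
  s_3 = 1 + 1 + 1 + 0 + 0 + 0 + 1 + 1 = 5 ≡ 1 (mod 2).
  s_4 = 0 + 1 + 1 + 0 + 1 + 0 + 1 + 1 = 5 ≡ 1 (mod 2).
s = (1, 1, 1, 1)^T — this equals column 15 of H (binary 1111), so error is at position 15.
Correct: flip bit 15 of r = 011111001001111 to get c = 011111001001110.


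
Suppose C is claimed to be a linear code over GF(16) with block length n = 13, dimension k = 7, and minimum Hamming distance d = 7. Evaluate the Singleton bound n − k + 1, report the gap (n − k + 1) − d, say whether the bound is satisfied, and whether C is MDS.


Singleton RHS = n − k + 1 = 7, slack = 0, bound satisfied, MDS.

Singleton bound: d ≤ n − k + 1.
Here n = 13, k = 7, so n − k + 1 = 7.
Given d = 7, check d ≤ 7: YES.
Slack = (n − k + 1) − d = 0.
The code is MDS (slack = 0).
Description: the claimed parameters are [13, 7, 7]_16; such a code would be MDS (meets Singleton bound).


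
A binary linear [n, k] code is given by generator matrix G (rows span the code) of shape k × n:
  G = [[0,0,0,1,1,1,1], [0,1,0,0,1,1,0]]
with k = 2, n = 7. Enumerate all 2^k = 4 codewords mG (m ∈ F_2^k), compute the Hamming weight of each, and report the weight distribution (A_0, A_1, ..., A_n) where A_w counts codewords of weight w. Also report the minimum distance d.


Weight distribution: A_0 = 1, A_3 = 2, A_4 = 1. Minimum distance d = 3.

Enumerate all 2^2 = 4 messages m ∈ F_2^2.
For each, compute codeword c = mG in F_2^7, then tally its weight.
  m = 00 → c = 0000000, weight = 0.
  m = 10 → c = 0001111, weight = 4.
  m = 01 → c = 0100110, weight = 3.
  m = 11 → c = 0101001, weight = 3.
Tally weights:
  weight 0: 1 codewords.
  weight 3: 2 codewords.
  weight 4: 1 codewords.
Minimum distance d = smallest w > 0 with A_w > 0 = 3.
Sanity: Σ A_w = 4 = 2^2 = 4 ✓.


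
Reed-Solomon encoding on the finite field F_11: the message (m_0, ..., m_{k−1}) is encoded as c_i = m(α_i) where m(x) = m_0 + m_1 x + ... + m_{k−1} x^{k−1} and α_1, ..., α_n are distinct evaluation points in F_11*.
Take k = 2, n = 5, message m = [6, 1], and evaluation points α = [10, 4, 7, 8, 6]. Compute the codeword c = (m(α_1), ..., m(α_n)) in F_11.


c = [5, 10, 2, 3, 1]

Message polynomial: m(x) = 6 + 1·x (mod 11).
For each evaluation point α_i, compute m(α_i) mod 11:
  α_1 = 10: Horner steps 1 → 5, so m(10) = 5.
  α_2 = 4: Horner steps 1 → 10, so m(4) = 10.
  α_3 = 7: Horner steps 1 → 2, so m(7) = 2.
  α_4 = 8: Horner steps 1 → 3, so m(8) = 3.
  α_5 = 6: Horner steps 1 → 1, so m(6) = 1.
Codeword c = [5, 10, 2, 3, 1] ∈ F_11^5.


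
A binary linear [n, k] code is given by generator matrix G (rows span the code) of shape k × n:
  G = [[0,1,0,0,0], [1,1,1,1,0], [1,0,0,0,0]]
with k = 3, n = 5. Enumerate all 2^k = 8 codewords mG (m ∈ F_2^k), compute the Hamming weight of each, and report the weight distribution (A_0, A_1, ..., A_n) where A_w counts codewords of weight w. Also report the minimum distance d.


Weight distribution: A_0 = 1, A_1 = 2, A_2 = 2, A_3 = 2, A_4 = 1. Minimum distance d = 1.

Enumerate all 2^3 = 8 messages m ∈ F_2^3.
For each, compute codeword c = mG in F_2^5, then tally its weight.
  m = 000 → c = 00000, weight = 0.
  m = 100 → c = 01000, weight = 1.
  m = 010 → c = 11110, weight = 4.
  m = 110 → c = 10110, weight = 3.
  m = 001 → c = 10000, weight = 1.
  m = 101 → c = 11000, weight = 2.
  m = 011 → c = 01110, weight = 3.
  m = 111 → c = 00110, weight = 2.
Tally weights:
  weight 0: 1 codewords.
  weight 1: 2 codewords.
  weight 2: 2 codewords.
  weight 3: 2 codewords.
  weight 4: 1 codewords.
Minimum distance d = smallest w > 0 with A_w > 0 = 1.
Sanity: Σ A_w = 8 = 2^3 = 8 ✓.


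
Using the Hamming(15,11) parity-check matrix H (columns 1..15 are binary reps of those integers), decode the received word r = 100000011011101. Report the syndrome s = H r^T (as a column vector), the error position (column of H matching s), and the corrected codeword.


s = (0, 1, 0, 1)^T, error position = 5, corrected codeword c = 100010011011101

Compute s = H r^T mod 2 one row at a time:
  s_1 = 1 + 1 + 0 + 1 + 1 + 1 + 0 + 1 = 6 ≡ 0 (mod 2).
  s_2 = 0 + 0 + 0 + 0 + 1 + 1 + 0 + 1 = 3 ≡ 1 (mod 2).
  s_3 = 0 + 0 + 0 + 0 + 0 + 1 + 0 + 1 = 2 ≡ 0 (mod 2).
  s_4 = 1 + 0 + 0 + 0 + 1 + 1 + 1 + 1 = 5 ≡ 1 (mod 2).
s = (0, 1, 0, 1)^T — this equals column 5 of H (binary 0101), so error is at position 5.
Correct: flip bit 5 of r = 100000011011101 to get c = 100010011011101.


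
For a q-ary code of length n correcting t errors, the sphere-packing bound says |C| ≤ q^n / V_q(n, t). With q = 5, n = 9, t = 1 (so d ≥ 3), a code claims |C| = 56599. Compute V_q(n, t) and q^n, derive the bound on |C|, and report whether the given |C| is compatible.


V_q(n, t) = 37, q^n = 1953125, Hamming bound = 52787, |C| = 56599 > bound (violated).

Step 1: Compute V_q(n, t) = Σ_{j=0}^1 C(n, j) (q−1)^j.
  j = 0: C(9,0)·(4)^0 = 1·1 = 1.
  j = 1: C(9,1)·(4)^1 = 9·4 = 36.
  V_q(n, t) = 1 + 36 = 37.
Step 2: q^n = 5^9 = 1953125.
Step 3: Hamming bound ⌊q^n / V_q(n,t)⌋ = ⌊1953125/37⌋ = 52787.
Step 4: Compare |C| = 56599 to 52787: violated.
The claimed |C| lies above the Hamming bound, so no 5-ary code of length 9 with d ≥ 3 can have 56599 codewords.


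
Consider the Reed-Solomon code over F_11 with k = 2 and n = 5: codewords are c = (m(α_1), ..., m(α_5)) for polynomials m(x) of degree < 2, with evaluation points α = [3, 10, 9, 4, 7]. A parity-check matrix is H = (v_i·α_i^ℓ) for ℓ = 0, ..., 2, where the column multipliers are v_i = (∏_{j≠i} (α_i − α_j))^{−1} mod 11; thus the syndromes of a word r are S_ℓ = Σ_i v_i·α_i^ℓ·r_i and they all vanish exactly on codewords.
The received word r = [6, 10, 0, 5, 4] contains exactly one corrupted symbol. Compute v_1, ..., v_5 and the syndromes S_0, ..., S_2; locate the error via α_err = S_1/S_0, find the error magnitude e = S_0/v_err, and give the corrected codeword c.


S = (4, 6, 9), error at position 5, error magnitude e = 2, c = [6, 10, 0, 5, 2].

Step 1: column multipliers v_i = (∏_{j≠i}(α_i − α_j))^{−1} mod 11.
  i = 1 (α = 3): (3−10)(3−9)(3−4)(3−7) = (−7)·(−6)·(−1)·(−4) = 168 ≡ 3, so v_1 = 3^{−1} = 4 (mod 11).
  i = 2 (α = 10): (10−3)(10−9)(10−4)(10−7) = 7·1·6·3 = 126 ≡ 5, so v_2 = 5^{−1} = 9 (mod 11).
  i = 3 (α = 9): (9−3)(9−10)(9−4)(9−7) = 6·(−1)·5·2 = −60 ≡ 6, so v_3 = 6^{−1} = 2 (mod 11).
  i = 4 (α = 4): (4−3)(4−10)(4−9)(4−7) = 1·(−6)·(−5)·(−3) = −90 ≡ 9, so v_4 = 9^{−1} = 5 (mod 11).
  i = 5 (α = 7): (7−3)(7−10)(7−9)(7−4) = 4·(−3)·(−2)·3 = 72 ≡ 6, so v_5 = 6^{−1} = 2 (mod 11).
  v = [4, 9, 2, 5, 2].
Step 2: syndromes of r = [6, 10, 0, 5, 4] (all sums mod 11).
  S_0 = Σ v_i r_i = 4·6 + 9·10 + 2·0 + 5·5 + 2·4 = 147 ≡ 4.
  S_1 = Σ v_i α_i r_i = 4·3·6 + 9·10·10 + 2·9·0 + 5·4·5 + 2·7·4 = 1128 ≡ 6.
  α_i^2 mod 11 = [9, 1, 4, 5, 5].
  S_2 = Σ v_i α_i^2 r_i = 4·9·6 + 9·1·10 + 2·4·0 + 5·5·5 + 2·5·4 = 471 ≡ 9.
  S = (4, 6, 9) ≠ 0, so r is not a codeword (an error is present).
Step 3: locate the error. For a single error e at position i, S_ℓ = v_i·e·α_i^ℓ, so α_err = S_1/S_0.
  S_0^{−1} = 4^{−1} = 3 (mod 11), so α_err = 6·3 = 18 ≡ 7 = α_5. Error position i = 5.
  Consistency check: S_2/S_1 = 9·2 = 18 ≡ 7 = α_err ✓ (single-error assumption holds).
Step 4: error magnitude e = S_0/v_5 = S_0·∏_{j≠5}(α_5 − α_j) = 4·6 = 24 ≡ 2 (mod 11).
Step 5: correct position 5: c_5 = r_5 − e = 4 − 2 ≡ 2 (mod 11). Hence c = [6, 10, 0, 5, 2].
  Check: interpolating c through the α_i gives m(x) = 9 + 10·x (degree < 2) with m(α_i) = c_i for every i, so c is indeed a codeword.


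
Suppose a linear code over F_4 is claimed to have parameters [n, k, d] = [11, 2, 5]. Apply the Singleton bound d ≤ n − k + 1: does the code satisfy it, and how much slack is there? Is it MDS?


Singleton RHS = n − k + 1 = 10, slack = 5, bound satisfied, not MDS.

Singleton bound: d ≤ n − k + 1.
Here n = 11, k = 2, so n − k + 1 = 10.
Given d = 5, check d ≤ 10: YES.
Slack = (n − k + 1) − d = 5.
The code is NOT MDS (slack = 5 > 0).
Description: the claimed parameters are [11, 2, 5]_4; such a code would be non-MDS.


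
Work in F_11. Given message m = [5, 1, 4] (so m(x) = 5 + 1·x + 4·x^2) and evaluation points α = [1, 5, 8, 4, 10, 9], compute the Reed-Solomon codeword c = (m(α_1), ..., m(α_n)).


c = [10, 0, 5, 7, 8, 8]

Message polynomial: m(x) = 5 + 1·x + 4·x^2 (mod 11).
For each evaluation point α_i, compute m(α_i) mod 11:
  α_1 = 1: Horner steps 4 → 5 → 10, so m(1) = 10.
  α_2 = 5: Horner steps 4 → 10 → 0, so m(5) = 0.
  α_3 = 8: Horner steps 4 → 0 → 5, so m(8) = 5.
  α_4 = 4: Horner steps 4 → 6 → 7, so m(4) = 7.
  α_5 = 10: Horner steps 4 → 8 → 8, so m(10) = 8.
  α_6 = 9: Horner steps 4 → 4 → 8, so m(9) = 8.
Codeword c = [10, 0, 5, 7, 8, 8] ∈ F_11^6.


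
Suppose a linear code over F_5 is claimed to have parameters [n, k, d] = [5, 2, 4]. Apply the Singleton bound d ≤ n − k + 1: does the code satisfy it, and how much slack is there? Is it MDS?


Singleton RHS = n − k + 1 = 4, slack = 0, bound satisfied, MDS.

Singleton bound: d ≤ n − k + 1.
Here n = 5, k = 2, so n − k + 1 = 4.
Given d = 4, check d ≤ 4: YES.
Slack = (n − k + 1) − d = 0.
The code is MDS (slack = 0).
Description: the claimed parameters are [5, 2, 4]_5; such a code would be MDS (meets Singleton bound).


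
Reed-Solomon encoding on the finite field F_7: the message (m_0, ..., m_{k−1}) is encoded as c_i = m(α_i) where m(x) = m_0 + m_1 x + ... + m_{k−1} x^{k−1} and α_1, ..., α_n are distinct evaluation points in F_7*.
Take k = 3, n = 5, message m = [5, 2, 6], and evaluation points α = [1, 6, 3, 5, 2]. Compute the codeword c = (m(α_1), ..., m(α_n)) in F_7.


c = [6, 2, 2, 4, 5]

Message polynomial: m(x) = 5 + 2·x + 6·x^2 (mod 7).
For each evaluation point α_i, compute m(α_i) mod 7:
  α_1 = 1: Horner steps 6 → 1 → 6, so m(1) = 6.
  α_2 = 6: Horner steps 6 → 3 → 2, so m(6) = 2.
  α_3 = 3: Horner steps 6 → 6 → 2, so m(3) = 2.
  α_4 = 5: Horner steps 6 → 4 → 4, so m(5) = 4.
  α_5 = 2: Horner steps 6 → 0 → 5, so m(2) = 5.
Codeword c = [6, 2, 2, 4, 5] ∈ F_7^5.


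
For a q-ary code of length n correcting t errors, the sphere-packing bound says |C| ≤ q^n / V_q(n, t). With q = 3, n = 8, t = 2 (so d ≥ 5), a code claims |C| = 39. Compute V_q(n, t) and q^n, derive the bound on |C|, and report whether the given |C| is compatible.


V_q(n, t) = 129, q^n = 6561, Hamming bound = 50, |C| = 39 ≤ bound (satisfied).

Step 1: Compute V_q(n, t) = Σ_{j=0}^2 C(n, j) (q−1)^j.
  j = 0: C(8,0)·(2)^0 = 1·1 = 1.
  j = 1: C(8,1)·(2)^1 = 8·2 = 16.
  j = 2: C(8,2)·(2)^2 = 28·4 = 112.
  V_q(n, t) = 1 + 16 + 112 = 129.
Step 2: q^n = 3^8 = 6561.
Step 3: Hamming bound ⌊q^n / V_q(n,t)⌋ = ⌊6561/129⌋ = 50.
Step 4: Compare |C| = 39 to 50: satisfied.
The claimed |C| lies below the Hamming bound.


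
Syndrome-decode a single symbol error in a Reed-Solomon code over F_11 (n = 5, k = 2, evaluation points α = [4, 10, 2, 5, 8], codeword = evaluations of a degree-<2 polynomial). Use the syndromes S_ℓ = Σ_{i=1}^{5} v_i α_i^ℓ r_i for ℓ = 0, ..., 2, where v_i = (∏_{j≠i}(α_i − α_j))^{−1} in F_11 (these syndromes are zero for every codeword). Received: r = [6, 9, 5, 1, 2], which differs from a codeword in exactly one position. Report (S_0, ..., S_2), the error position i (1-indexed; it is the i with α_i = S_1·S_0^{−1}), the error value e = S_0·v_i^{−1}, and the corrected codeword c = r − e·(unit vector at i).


S = (6, 4, 10), error at position 5, error magnitude e = 5, c = [6, 9, 5, 1, 8].

Step 1: column multipliers v_i = (∏_{j≠i}(α_i − α_j))^{−1} mod 11.
  i = 1 (α = 4): (4−10)(4−2)(4−5)(4−8) = (−6)·2·(−1)·(−4) = −48 ≡ 7, so v_1 = 7^{−1} = 8 (mod 11).
  i = 2 (α = 10): (10−4)(10−2)(10−5)(10−8) = 6·8·5·2 = 480 ≡ 7, so v_2 = 7^{−1} = 8 (mod 11).
  i = 3 (α = 2): (2−4)(2−10)(2−5)(2−8) = (−2)·(−8)·(−3)·(−6) = 288 ≡ 2, so v_3 = 2^{−1} = 6 (mod 11).
  i = 4 (α = 5): (5−4)(5−10)(5−2)(5−8) = 1·(−5)·3·(−3) = 45 ≡ 1, so v_4 = 1^{−1} = 1 (mod 11).
  i = 5 (α = 8): (8−4)(8−10)(8−2)(8−5) = 4·(−2)·6·3 = −144 ≡ 10, so v_5 = 10^{−1} = 10 (mod 11).
  v = [8, 8, 6, 1, 10].
Step 2: syndromes of r = [6, 9, 5, 1, 2] (all sums mod 11).
  S_0 = Σ v_i r_i = 8·6 + 8·9 + 6·5 + 1·1 + 10·2 = 171 ≡ 6.
  S_1 = Σ v_i α_i r_i = 8·4·6 + 8·10·9 + 6·2·5 + 1·5·1 + 10·8·2 = 1137 ≡ 4.
  α_i^2 mod 11 = [5, 1, 4, 3, 9].
  S_2 = Σ v_i α_i^2 r_i = 8·5·6 + 8·1·9 + 6·4·5 + 1·3·1 + 10·9·2 = 615 ≡ 10.
  S = (6, 4, 10) ≠ 0, so r is not a codeword (an error is present).
Step 3: locate the error. For a single error e at position i, S_ℓ = v_i·e·α_i^ℓ, so α_err = S_1/S_0.
  S_0^{−1} = 6^{−1} = 2 (mod 11), so α_err = 4·2 = 8 ≡ 8 = α_5. Error position i = 5.
  Consistency check: S_2/S_1 = 10·3 = 30 ≡ 8 = α_err ✓ (single-error assumption holds).
Step 4: error magnitude e = S_0/v_5 = S_0·∏_{j≠5}(α_5 − α_j) = 6·10 = 60 ≡ 5 (mod 11).
Step 5: correct position 5: c_5 = r_5 − e = 2 − 5 ≡ 8 (mod 11). Hence c = [6, 9, 5, 1, 8].
  Check: interpolating c through the α_i gives m(x) = 4 + 6·x (degree < 2) with m(α_i) = c_i for every i, so c is indeed a codeword.


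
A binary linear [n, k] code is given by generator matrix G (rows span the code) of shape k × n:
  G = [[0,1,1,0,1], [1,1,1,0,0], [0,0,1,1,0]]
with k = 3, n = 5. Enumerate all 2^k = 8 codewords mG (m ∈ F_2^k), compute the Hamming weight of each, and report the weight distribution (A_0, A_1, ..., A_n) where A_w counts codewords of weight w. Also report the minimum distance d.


Weight distribution: A_0 = 1, A_2 = 2, A_3 = 4, A_4 = 1. Minimum distance d = 2.

Enumerate all 2^3 = 8 messages m ∈ F_2^3.
For each, compute codeword c = mG in F_2^5, then tally its weight.
  m = 000 → c = 00000, weight = 0.
  m = 100 → c = 01101, weight = 3.
  m = 010 → c = 11100, weight = 3.
  m = 110 → c = 10001, weight = 2.
  m = 001 → c = 00110, weight = 2.
  m = 101 → c = 01011, weight = 3.
  m = 011 → c = 11010, weight = 3.
  m = 111 → c = 10111, weight = 4.
Tally weights:
  weight 0: 1 codewords.
  weight 2: 2 codewords.
  weight 3: 4 codewords.
  weight 4: 1 codewords.
Minimum distance d = smallest w > 0 with A_w > 0 = 2.
Sanity: Σ A_w = 8 = 2^3 = 8 ✓.


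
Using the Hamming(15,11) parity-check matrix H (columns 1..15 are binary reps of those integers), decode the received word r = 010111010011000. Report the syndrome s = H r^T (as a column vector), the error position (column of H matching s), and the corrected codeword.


s = (1, 0, 1, 0)^T, error position = 10, corrected codeword c = 010111010111000

Compute s = H r^T mod 2 one row at a time:
  s_1 = 1 + 0 + 0 + 1 + 1 + 0 + 0 + 0 = 3 ≡ 1 (mod 2).
  s_2 = 1 + 1 + 1 + 0 + 1 + 0 + 0 + 0 = 4 ≡ 0 (mod 2).
  s_3 = 1 + 0 + 1 + 0 + 0 + 1 + 0 + 0 = 3 ≡ 1 (mod 2).
  s_4 = 0 + 0 + 1 + 0 + 0 + 1 + 0 + 0 = 2 ≡ 0 (mod 2).
s = (1, 0, 1, 0)^T — this equals column 10 of H (binary 1010), so error is at position 10.
Correct: flip bit 10 of r = 010111010011000 to get c = 010111010111000.


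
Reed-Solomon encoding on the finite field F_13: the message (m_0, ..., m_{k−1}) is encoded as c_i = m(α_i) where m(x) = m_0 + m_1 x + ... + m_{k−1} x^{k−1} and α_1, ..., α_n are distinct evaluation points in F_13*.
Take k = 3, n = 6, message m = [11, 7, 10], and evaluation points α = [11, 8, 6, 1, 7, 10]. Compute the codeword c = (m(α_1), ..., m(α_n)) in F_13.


c = [11, 5, 10, 2, 4, 2]

Message polynomial: m(x) = 11 + 7·x + 10·x^2 (mod 13).
For each evaluation point α_i, compute m(α_i) mod 13:
  α_1 = 11: Horner steps 10 → 0 → 11, so m(11) = 11.
  α_2 = 8: Horner steps 10 → 9 → 5, so m(8) = 5.
  α_3 = 6: Horner steps 10 → 2 → 10, so m(6) = 10.
  α_4 = 1: Horner steps 10 → 4 → 2, so m(1) = 2.
  α_5 = 7: Horner steps 10 → 12 → 4, so m(7) = 4.
  α_6 = 10: Horner steps 10 → 3 → 2, so m(10) = 2.
Codeword c = [11, 5, 10, 2, 4, 2] ∈ F_13^6.


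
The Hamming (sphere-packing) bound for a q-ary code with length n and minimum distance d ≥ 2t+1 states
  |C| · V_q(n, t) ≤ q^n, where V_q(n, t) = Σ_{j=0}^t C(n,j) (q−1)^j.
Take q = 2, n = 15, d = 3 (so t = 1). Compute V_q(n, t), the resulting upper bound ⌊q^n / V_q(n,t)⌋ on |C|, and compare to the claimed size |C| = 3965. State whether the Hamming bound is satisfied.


V_q(n, t) = 16, q^n = 32768, Hamming bound = 2048, |C| = 3965 > bound (violated).

Step 1: Compute V_q(n, t) = Σ_{j=0}^1 C(n, j) (q−1)^j.
  j = 0: C(15,0)·(1)^0 = 1·1 = 1.
  j = 1: C(15,1)·(1)^1 = 15·1 = 15.
  V_q(n, t) = 1 + 15 = 16.
Step 2: q^n = 2^15 = 32768.
Step 3: Hamming bound ⌊q^n / V_q(n,t)⌋ = ⌊32768/16⌋ = 2048.
Step 4: Compare |C| = 3965 to 2048: violated.
The claimed |C| lies above the Hamming bound, so no 2-ary code of length 15 with d ≥ 3 can have 3965 codewords.
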